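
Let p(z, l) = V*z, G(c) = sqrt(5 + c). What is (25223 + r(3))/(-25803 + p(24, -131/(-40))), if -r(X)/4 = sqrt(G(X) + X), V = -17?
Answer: -25223/26211 + 4*sqrt(3 + 2*sqrt(2))/26211 ≈ -0.96194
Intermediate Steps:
p(z, l) = -17*z
r(X) = -4*sqrt(X + sqrt(5 + X)) (r(X) = -4*sqrt(sqrt(5 + X) + X) = -4*sqrt(X + sqrt(5 + X)))
(25223 + r(3))/(-25803 + p(24, -131/(-40))) = (25223 - 4*sqrt(3 + sqrt(5 + 3)))/(-25803 - 17*24) = (25223 - 4*sqrt(3 + sqrt(8)))/(-25803 - 408) = (25223 - 4*sqrt(3 + 2*sqrt(2)))/(-26211) = (25223 - 4*sqrt(3 + 2*sqrt(2)))*(-1/26211) = -25223/26211 + 4*sqrt(3 + 2*sqrt(2))/26211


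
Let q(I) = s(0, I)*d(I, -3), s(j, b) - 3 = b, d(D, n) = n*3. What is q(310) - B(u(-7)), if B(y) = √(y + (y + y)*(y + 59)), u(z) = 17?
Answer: -2868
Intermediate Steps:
d(D, n) = 3*n
s(j, b) = 3 + b
B(y) = √(y + 2*y*(59 + y)) (B(y) = √(y + (2*y)*(59 + y)) = √(y + 2*y*(59 + y)))
q(I) = -27 - 9*I (q(I) = (3 + I)*(3*(-3)) = (3 + I)*(-9) = -27 - 9*I)
q(310) - B(u(-7)) = (-27 - 9*310) - √(17*(119 + 2*17)) = (-27 - 2790) - √(17*(119 + 34)) = -2817 - √(17*153) = -2817 - √2601 = -2817 - 1*51 = -2817 - 51 = -2868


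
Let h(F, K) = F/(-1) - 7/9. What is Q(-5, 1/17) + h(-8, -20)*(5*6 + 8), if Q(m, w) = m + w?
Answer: 41234/153 ≈ 269.50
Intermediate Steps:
h(F, K) = -7/9 - F (h(F, K) = F*(-1) - 7*⅑ = -F - 7/9 = -7/9 - F)
Q(-5, 1/17) + h(-8, -20)*(5*6 + 8) = (-5 + 1/17) + (-7/9 - 1*(-8))*(5*6 + 8) = (-5 + 1/17) + (-7/9 + 8)*(30 + 8) = -84/17 + (65/9)*38 = -84/17 + 2470/9 = 41234/153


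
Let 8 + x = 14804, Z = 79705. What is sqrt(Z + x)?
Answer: 11*sqrt(781) ≈ 307.41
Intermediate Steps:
x = 14796 (x = -8 + 14804 = 14796)
sqrt(Z + x) = sqrt(79705 + 14796) = sqrt(94501) = 11*sqrt(781)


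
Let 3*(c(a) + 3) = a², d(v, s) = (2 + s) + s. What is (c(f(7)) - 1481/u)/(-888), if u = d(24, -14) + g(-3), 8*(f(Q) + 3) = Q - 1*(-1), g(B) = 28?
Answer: 4453/5328 ≈ 0.83577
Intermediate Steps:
d(v, s) = 2 + 2*s
f(Q) = -23/8 + Q/8 (f(Q) = -3 + (Q - 1*(-1))/8 = -3 + (Q + 1)/8 = -3 + (1 + Q)/8 = -3 + (⅛ + Q/8) = -23/8 + Q/8)
u = 2 (u = (2 + 2*(-14)) + 28 = (2 - 28) + 28 = -26 + 28 = 2)
c(a) = -3 + a²/3
(c(f(7)) - 1481/u)/(-888) = ((-3 + (-23/8 + (⅛)*7)²/3) - 1481/2)/(-888) = -((-3 + (-23/8 + 7/8)²/3) - 1481*½)/888 = -((-3 + (⅓)*(-2)²) - 1481/2)/888 = -((-3 + (⅓)*4) - 1481/2)/888 = -((-3 + 4/3) - 1481/2)/888 = -(-5/3 - 1481/2)/888 = -1/888*(-4453/6) = 4453/5328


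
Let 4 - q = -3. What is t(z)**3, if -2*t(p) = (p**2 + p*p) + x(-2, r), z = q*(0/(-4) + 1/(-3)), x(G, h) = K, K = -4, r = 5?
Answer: -29791/729 ≈ -40.866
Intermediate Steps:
q = 7 (q = 4 - 1*(-3) = 4 + 3 = 7)
x(G, h) = -4
z = -7/3 (z = 7*(0/(-4) + 1/(-3)) = 7*(0*(-1/4) + 1*(-1/3)) = 7*(0 - 1/3) = 7*(-1/3) = -7/3 ≈ -2.3333)
t(p) = 2 - p**2 (t(p) = -((p**2 + p*p) - 4)/2 = -((p**2 + p**2) - 4)/2 = -(2*p**2 - 4)/2 = -(-4 + 2*p**2)/2 = 2 - p**2)
t(z)**3 = (2 - (-7/3)**2)**3 = (2 - 1*49/9)**3 = (2 - 49/9)**3 = (-31/9)**3 = -29791/729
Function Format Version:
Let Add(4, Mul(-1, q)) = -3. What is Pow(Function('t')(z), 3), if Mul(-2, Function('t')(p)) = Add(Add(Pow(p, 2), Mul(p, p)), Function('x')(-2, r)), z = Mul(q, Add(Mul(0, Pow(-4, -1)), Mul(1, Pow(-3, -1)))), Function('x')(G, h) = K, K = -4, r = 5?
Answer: Rational(-29791, 729) ≈ -40.866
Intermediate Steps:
q = 7 (q = Add(4, Mul(-1, -3)) = Add(4, 3) = 7)
Function('x')(G, h) = -4
z = Rational(-7, 3) (z = Mul(7, Add(Mul(0, Pow(-4, -1)), Mul(1, Pow(-3, -1)))) = Mul(7, Add(Mul(0, Rational(-1, 4)), Mul(1, Rational(-1, 3)))) = Mul(7, Add(0, Rational(-1, 3))) = Mul(7, Rational(-1, 3)) = Rational(-7, 3) ≈ -2.3333)
Function('t')(p) = Add(2, Mul(-1, Pow(p, 2))) (Function('t')(p) = Mul(Rational(-1, 2), Add(Add(Pow(p, 2), Mul(p, p)), -4)) = Mul(Rational(-1, 2), Add(Add(Pow(p, 2), Pow(p, 2)), -4)) = Mul(Rational(-1, 2), Add(Mul(2, Pow(p, 2)), -4)) = Mul(Rational(-1, 2), Add(-4, Mul(2, Pow(p, 2)))) = Add(2, Mul(-1, Pow(p, 2))))
Pow(Function('t')(z), 3) = Pow(Add(2, Mul(-1, Pow(Rational(-7, 3), 2))), 3) = Pow(Add(2, Mul(-1, Rational(49, 9))), 3) = Pow(Add(2, Rational(-49, 9)), 3) = Pow(Rational(-31, 9), 3) = Rational(-29791, 729)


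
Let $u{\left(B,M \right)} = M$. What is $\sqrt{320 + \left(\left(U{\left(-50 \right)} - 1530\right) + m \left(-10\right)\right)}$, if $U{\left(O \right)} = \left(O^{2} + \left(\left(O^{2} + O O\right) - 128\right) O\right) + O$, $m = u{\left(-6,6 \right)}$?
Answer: $2 i \sqrt{60605} \approx 492.36 i$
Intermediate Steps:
$m = 6$
$U{\left(O \right)} = O + O^{2} + O \left(-128 + 2 O^{2}\right)$ ($U{\left(O \right)} = \left(O^{2} + \left(\left(O^{2} + O^{2}\right) - 128\right) O\right) + O = \left(O^{2} + \left(2 O^{2} - 128\right) O\right) + O = \left(O^{2} + \left(-128 + 2 O^{2}\right) O\right) + O = \left(O^{2} + O \left(-128 + 2 O^{2}\right)\right) + O = O + O^{2} + O \left(-128 + 2 O^{2}\right)$)
$\sqrt{320 + \left(\left(U{\left(-50 \right)} - 1530\right) + m \left(-10\right)\right)} = \sqrt{320 + \left(\left(- 50 \left(-127 - 50 + 2 \left(-50\right)^{2}\right) - 1530\right) + 6 \left(-10\right)\right)} = \sqrt{320 - \left(1590 + 50 \left(-127 - 50 + 2 \cdot 2500\right)\right)} = \sqrt{320 - \left(1590 + 50 \left(-127 - 50 + 5000\right)\right)} = \sqrt{320 - 242740} = \sqrt{-242420} = 2 i \sqrt{60605}$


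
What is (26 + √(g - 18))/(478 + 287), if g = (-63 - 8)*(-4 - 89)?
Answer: 26/765 + √6585/765 ≈ 0.14006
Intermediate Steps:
g = 6603 (g = -71*(-93) = 6603)
(26 + √(g - 18))/(478 + 287) = (26 + √(6603 - 18))/(478 + 287) = (26 + √6585)/765 = (26 + √6585)*(1/765) = 26/765 + √6585/765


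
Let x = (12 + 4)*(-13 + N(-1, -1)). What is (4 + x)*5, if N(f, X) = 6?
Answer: -540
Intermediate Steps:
x = -112 (x = (12 + 4)*(-13 + 6) = 16*(-7) = -112)
(4 + x)*5 = (4 - 112)*5 = -108*5 = -540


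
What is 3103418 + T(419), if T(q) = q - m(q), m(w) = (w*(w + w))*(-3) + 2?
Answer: 4157201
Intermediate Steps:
m(w) = 2 - 6*w² (m(w) = (w*(2*w))*(-3) + 2 = (2*w²)*(-3) + 2 = -6*w² + 2 = 2 - 6*w²)
T(q) = -2 + q + 6*q² (T(q) = q - (2 - 6*q²) = q + (-2 + 6*q²) = -2 + q + 6*q²)
3103418 + T(419) = 3103418 + (-2 + 419 + 6*419²) = 3103418 + (-2 + 419 + 6*175561) = 3103418 + (-2 + 419 + 1053366) = 3103418 + 1053783 = 4157201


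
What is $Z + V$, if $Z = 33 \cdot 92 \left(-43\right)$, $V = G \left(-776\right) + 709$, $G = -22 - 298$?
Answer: $118481$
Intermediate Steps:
$G = -320$ ($G = -22 - 298 = -320$)
$V = 249029$ ($V = \left(-320\right) \left(-776\right) + 709 = 248320 + 709 = 249029$)
$Z = -130548$ ($Z = 3036 \left(-43\right) = -130548$)
$Z + V = -130548 + 249029 = 118481$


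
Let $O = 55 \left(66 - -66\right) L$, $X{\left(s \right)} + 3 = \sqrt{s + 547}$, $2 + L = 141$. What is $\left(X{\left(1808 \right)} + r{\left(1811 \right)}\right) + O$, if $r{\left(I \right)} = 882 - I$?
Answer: $1008208 + \sqrt{2355} \approx 1.0083 \cdot 10^{6}$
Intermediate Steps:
$L = 139$ ($L = -2 + 141 = 139$)
$X{\left(s \right)} = -3 + \sqrt{547 + s}$ ($X{\left(s \right)} = -3 + \sqrt{s + 547} = -3 + \sqrt{547 + s}$)
$O = 1009140$ ($O = 55 \left(66 - -66\right) 139 = 55 \left(66 + 66\right) 139 = 55 \cdot 132 \cdot 139 = 7260 \cdot 139 = 1009140$)
$\left(X{\left(1808 \right)} + r{\left(1811 \right)}\right) + O = \left(\left(-3 + \sqrt{547 + 1808}\right) + \left(882 - 1811\right)\right) + 1009140 = \left(\left(-3 + \sqrt{2355}\right) + \left(882 - 1811\right)\right) + 1009140 = \left(\left(-3 + \sqrt{2355}\right) - 929\right) + 1009140 = \left(-932 + \sqrt{2355}\right) + 1009140 = 1008208 + \sqrt{2355}$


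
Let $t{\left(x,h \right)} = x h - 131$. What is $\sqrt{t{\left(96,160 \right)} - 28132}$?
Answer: $i \sqrt{12903} \approx 113.59 i$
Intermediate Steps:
$t{\left(x,h \right)} = -131 + h x$ ($t{\left(x,h \right)} = h x - 131 = -131 + h x$)
$\sqrt{t{\left(96,160 \right)} - 28132} = \sqrt{\left(-131 + 160 \cdot 96\right) - 28132} = \sqrt{\left(-131 + 15360\right) - 28132} = \sqrt{15229 - 28132} = \sqrt{-12903} = i \sqrt{12903}$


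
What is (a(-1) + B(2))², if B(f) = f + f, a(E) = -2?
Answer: 4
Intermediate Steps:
B(f) = 2*f
(a(-1) + B(2))² = (-2 + 2*2)² = (-2 + 4)² = 2² = 4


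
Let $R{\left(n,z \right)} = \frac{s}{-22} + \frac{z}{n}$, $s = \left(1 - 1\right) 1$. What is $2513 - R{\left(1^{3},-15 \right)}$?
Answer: $2528$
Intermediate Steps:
$s = 0$ ($s = 0 \cdot 1 = 0$)
$R{\left(n,z \right)} = \frac{z}{n}$ ($R{\left(n,z \right)} = \frac{0}{-22} + \frac{z}{n} = 0 \left(- \frac{1}{22}\right) + \frac{z}{n} = 0 + \frac{z}{n} = \frac{z}{n}$)
$2513 - R{\left(1^{3},-15 \right)} = 2513 - - \frac{15}{1^{3}} = 2513 - - \frac{15}{1} = 2513 - \left(-15\right) 1 = 2513 - -15 = 2513 + 15 = 2528$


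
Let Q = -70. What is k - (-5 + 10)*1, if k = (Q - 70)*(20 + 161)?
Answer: -25345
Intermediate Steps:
k = -25340 (k = (-70 - 70)*(20 + 161) = -140*181 = -25340)
k - (-5 + 10)*1 = -25340 - (-5 + 10)*1 = -25340 - 1*5*1 = -25340 - 5*1 = -25340 - 5 = -25345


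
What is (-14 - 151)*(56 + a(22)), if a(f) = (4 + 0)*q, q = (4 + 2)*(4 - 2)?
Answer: -17160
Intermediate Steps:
q = 12 (q = 6*2 = 12)
a(f) = 48 (a(f) = (4 + 0)*12 = 4*12 = 48)
(-14 - 151)*(56 + a(22)) = (-14 - 151)*(56 + 48) = -165*104 = -17160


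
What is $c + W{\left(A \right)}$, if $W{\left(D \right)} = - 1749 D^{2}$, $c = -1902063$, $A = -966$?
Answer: $-1633991907$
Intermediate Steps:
$c + W{\left(A \right)} = -1902063 - 1749 \left(-966\right)^{2} = -1902063 - 1632089844 = -1633991907$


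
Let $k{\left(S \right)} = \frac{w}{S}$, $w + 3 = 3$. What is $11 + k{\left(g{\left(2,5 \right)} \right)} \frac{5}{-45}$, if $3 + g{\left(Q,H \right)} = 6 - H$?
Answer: $11$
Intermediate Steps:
$g{\left(Q,H \right)} = 3 - H$ ($g{\left(Q,H \right)} = -3 - \left(-6 + H\right) = 3 - H$)
$w = 0$ ($w = -3 + 3 = 0$)
$k{\left(S \right)} = 0$ ($k{\left(S \right)} = \frac{0}{S} = 0$)
$11 + k{\left(g{\left(2,5 \right)} \right)} \frac{5}{-45} = 11 + 0 \frac{5}{-45} = 11 + 0 \cdot 5 \left(- \frac{1}{45}\right) = 11 + 0 \left(- \frac{1}{9}\right) = 11 + 0 = 11$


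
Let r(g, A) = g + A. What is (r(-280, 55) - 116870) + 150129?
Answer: 33034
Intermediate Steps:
r(g, A) = A + g
(r(-280, 55) - 116870) + 150129 = ((55 - 280) - 116870) + 150129 = (-225 - 116870) + 150129 = -117095 + 150129 = 33034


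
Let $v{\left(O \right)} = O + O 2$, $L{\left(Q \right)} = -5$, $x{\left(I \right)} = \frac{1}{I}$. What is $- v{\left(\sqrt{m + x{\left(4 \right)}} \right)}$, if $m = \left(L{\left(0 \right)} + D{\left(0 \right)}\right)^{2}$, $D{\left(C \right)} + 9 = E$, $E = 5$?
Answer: $- \frac{15 \sqrt{13}}{2} \approx -27.042$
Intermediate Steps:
$D{\left(C \right)} = -4$ ($D{\left(C \right)} = -9 + 5 = -4$)
$m = 81$ ($m = \left(-5 - 4\right)^{2} = \left(-9\right)^{2} = 81$)
$v{\left(O \right)} = 3 O$ ($v{\left(O \right)} = O + 2 O = 3 O$)
$- v{\left(\sqrt{m + x{\left(4 \right)}} \right)} = - 3 \sqrt{81 + \frac{1}{4}} = - 3 \sqrt{\frac{325}{4}} = - 3 \frac{5 \sqrt{13}}{2} = - \frac{15 \sqrt{13}}{2}$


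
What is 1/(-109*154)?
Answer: -1/16786 ≈ -5.9573e-5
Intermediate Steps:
1/(-109*154) = 1/(-16786) = -1/16786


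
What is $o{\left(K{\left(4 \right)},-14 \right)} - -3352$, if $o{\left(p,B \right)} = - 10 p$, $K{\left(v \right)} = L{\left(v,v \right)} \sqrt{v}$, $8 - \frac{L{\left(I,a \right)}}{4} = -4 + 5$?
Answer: $2792$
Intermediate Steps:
$L{\left(I,a \right)} = 28$ ($L{\left(I,a \right)} = 32 - 4 \left(-4 + 5\right) = 32 - 4 = 28$)
$K{\left(v \right)} = 28 \sqrt{v}$
$o{\left(K{\left(4 \right)},-14 \right)} - -3352 = - 10 \cdot 28 \sqrt{4} - -3352 = - 10 \cdot 28 \cdot 2 + 3352 = \left(-10\right) 56 + 3352 = -560 + 3352 = 2792$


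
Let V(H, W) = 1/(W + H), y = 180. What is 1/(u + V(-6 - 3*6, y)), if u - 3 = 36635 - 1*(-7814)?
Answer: 156/6934513 ≈ 2.2496e-5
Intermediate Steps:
u = 44452 (u = 3 + (36635 - 1*(-7814)) = 3 + (36635 + 7814) = 3 + 44449 = 44452)
V(H, W) = 1/(H + W)
1/(u + V(-6 - 3*6, y)) = 1/(44452 + 1/((-6 - 3*6) + 180)) = 1/(44452 + 1/((-6 - 18) + 180)) = 1/(44452 + 1/(-24 + 180)) = 1/(44452 + 1/156) = 1/(6934513/156) = 156/6934513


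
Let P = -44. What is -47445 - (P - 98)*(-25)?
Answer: -50995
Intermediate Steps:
-47445 - (P - 98)*(-25) = -47445 - (-44 - 98)*(-25) = -47445 - (-142)*(-25) = -47445 - 1*3550 = -47445 - 3550 = -50995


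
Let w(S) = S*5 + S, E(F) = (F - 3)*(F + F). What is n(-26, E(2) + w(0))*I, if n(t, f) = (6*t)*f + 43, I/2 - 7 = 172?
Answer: 238786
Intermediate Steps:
I = 358 (I = 14 + 2*172 = 14 + 344 = 358)
E(F) = 2*F*(-3 + F) (E(F) = (-3 + F)*(2*F) = 2*F*(-3 + F))
w(S) = 6*S (w(S) = 5*S + S = 6*S)
n(t, f) = 43 + 6*f*t (n(t, f) = 6*f*t + 43 = 43 + 6*f*t)
n(-26, E(2) + w(0))*I = (43 + 6*(2*2*(-3 + 2) + 6*0)*(-26))*358 = (43 + 6*(2*2*(-1) + 0)*(-26))*358 = (43 + 6*(-4 + 0)*(-26))*358 = (43 + 6*(-4)*(-26))*358 = (43 + 624)*358 = 667*358 = 238786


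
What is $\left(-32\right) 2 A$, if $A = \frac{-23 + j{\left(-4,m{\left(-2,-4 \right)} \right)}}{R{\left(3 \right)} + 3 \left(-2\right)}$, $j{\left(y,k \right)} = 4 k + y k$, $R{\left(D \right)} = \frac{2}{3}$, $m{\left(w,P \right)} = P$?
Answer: $-276$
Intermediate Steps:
$R{\left(D \right)} = \frac{2}{3}$ ($R{\left(D \right)} = 2 \cdot \frac{1}{3} = \frac{2}{3}$)
$j{\left(y,k \right)} = 4 k + k y$
$A = \frac{69}{16}$ ($A = \frac{-23 - 4 \left(4 - 4\right)}{\frac{2}{3} + 3 \left(-2\right)} = \frac{-23 - 0}{\frac{2}{3} - 6} = \frac{-23 + 0}{- \frac{16}{3}} = \left(-23\right) \left(- \frac{3}{16}\right) = \frac{69}{16} \approx 4.3125$)
$\left(-32\right) 2 A = \left(-32\right) 2 \cdot \frac{69}{16} = \left(-64\right) \frac{69}{16} = -276$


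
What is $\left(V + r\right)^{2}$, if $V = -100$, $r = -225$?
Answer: $105625$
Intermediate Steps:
$\left(V + r\right)^{2} = \left(-100 - 225\right)^{2} = \left(-325\right)^{2} = 105625$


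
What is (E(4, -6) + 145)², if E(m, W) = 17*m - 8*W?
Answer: 68121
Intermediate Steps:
E(m, W) = -8*W + 17*m
(E(4, -6) + 145)² = ((-8*(-6) + 17*4) + 145)² = ((48 + 68) + 145)² = (116 + 145)² = 261² = 68121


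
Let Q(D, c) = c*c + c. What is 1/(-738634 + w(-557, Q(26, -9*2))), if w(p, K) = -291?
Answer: -1/738925 ≈ -1.3533e-6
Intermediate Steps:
Q(D, c) = c + c**2 (Q(D, c) = c**2 + c = c + c**2)
1/(-738634 + w(-557, Q(26, -9*2))) = 1/(-738634 - 291) = 1/(-738925) = -1/738925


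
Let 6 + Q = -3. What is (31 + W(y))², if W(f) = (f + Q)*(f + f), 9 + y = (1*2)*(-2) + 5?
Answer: 91809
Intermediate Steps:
Q = -9 (Q = -6 - 3 = -9)
y = -8 (y = -9 + ((1*2)*(-2) + 5) = -9 + (2*(-2) + 5) = -9 + (-4 + 5) = -9 + 1 = -8)
W(f) = 2*f*(-9 + f) (W(f) = (f - 9)*(f + f) = (-9 + f)*(2*f) = 2*f*(-9 + f))
(31 + W(y))² = (31 + 2*(-8)*(-9 - 8))² = (31 + 2*(-8)*(-17))² = (31 + 272)² = 303² = 91809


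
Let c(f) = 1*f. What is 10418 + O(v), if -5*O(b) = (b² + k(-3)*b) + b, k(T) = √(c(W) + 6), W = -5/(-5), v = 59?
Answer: 9710 - 59*√7/5 ≈ 9678.8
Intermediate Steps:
W = 1 (W = -5*(-⅕) = 1)
c(f) = f
k(T) = √7 (k(T) = √(1 + 6) = √7)
O(b) = -b/5 - b²/5 - b*√7/5 (O(b) = -((b² + √7*b) + b)/5 = -((b² + b*√7) + b)/5 = -(b + b² + b*√7)/5 = -b/5 - b²/5 - b*√7/5)
10418 + O(v) = 10418 - ⅕*59*(1 + 59 + √7) = 10418 - ⅕*59*(60 + √7) = 10418 + (-708 - 59*√7/5) = 9710 - 59*√7/5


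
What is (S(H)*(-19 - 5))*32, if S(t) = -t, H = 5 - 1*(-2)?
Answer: 5376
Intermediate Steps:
H = 7 (H = 5 + 2 = 7)
(S(H)*(-19 - 5))*32 = ((-1*7)*(-19 - 5))*32 = -7*(-24)*32 = 168*32 = 5376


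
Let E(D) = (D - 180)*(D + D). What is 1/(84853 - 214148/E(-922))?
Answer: 508022/43107137229 ≈ 1.1785e-5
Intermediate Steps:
E(D) = 2*D*(-180 + D) (E(D) = (-180 + D)*(2*D) = 2*D*(-180 + D))
1/(84853 - 214148/E(-922)) = 1/(84853 - 214148*(-1/(1844*(-180 - 922)))) = 1/(84853 - 214148/(2*(-922)*(-1102))) = 1/(84853 - 214148/2032088) = 1/(84853 - 214148*1/2032088) = 1/(84853 - 53537/508022) = 1/(43107137229/508022) = 508022/43107137229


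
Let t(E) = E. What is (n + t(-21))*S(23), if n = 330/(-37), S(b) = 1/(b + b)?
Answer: -1107/1702 ≈ -0.65041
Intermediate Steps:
S(b) = 1/(2*b)
n = -330/37 (n = 330*(-1/37) = -330/37 ≈ -8.9189)
(n + t(-21))*S(23) = (-330/37 - 21)*((1/2)/23) = -1107/(74*23) = -1107/37*1/46 = -1107/1702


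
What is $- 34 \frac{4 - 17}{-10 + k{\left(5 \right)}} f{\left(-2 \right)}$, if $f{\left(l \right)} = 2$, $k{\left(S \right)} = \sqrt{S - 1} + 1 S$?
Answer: $- \frac{884}{3} \approx -294.67$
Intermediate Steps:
$k{\left(S \right)} = S + \sqrt{-1 + S}$ ($k{\left(S \right)} = \sqrt{-1 + S} + S = S + \sqrt{-1 + S}$)
$- 34 \frac{4 - 17}{-10 + k{\left(5 \right)}} f{\left(-2 \right)} = - 34 \frac{4 - 17}{-10 + \left(5 + \sqrt{-1 + 5}\right)} 2 = - 34 \left(- \frac{13}{-10 + \left(5 + \sqrt{4}\right)}\right) 2 = - 34 \left(- \frac{13}{-10 + \left(5 + 2\right)}\right) 2 = - 34 \left(- \frac{13}{-10 + 7}\right) 2 = - 34 \left(- \frac{13}{-3}\right) 2 = - 34 \left(\left(-13\right) \left(- \frac{1}{3}\right)\right) 2 = \left(-34\right) \frac{13}{3} \cdot 2 = \left(- \frac{442}{3}\right) 2 = - \frac{884}{3}$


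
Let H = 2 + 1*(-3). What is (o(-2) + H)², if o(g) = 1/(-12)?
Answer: 169/144 ≈ 1.1736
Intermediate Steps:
H = -1 (H = 2 - 3 = -1)
o(g) = -1/12
(o(-2) + H)² = (-1/12 - 1)² = (-13/12)² = 169/144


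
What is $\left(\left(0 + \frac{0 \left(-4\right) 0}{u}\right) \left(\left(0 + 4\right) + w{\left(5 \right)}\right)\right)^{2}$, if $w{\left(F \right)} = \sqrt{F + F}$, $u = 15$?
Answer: $0$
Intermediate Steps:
$w{\left(F \right)} = \sqrt{2} \sqrt{F}$ ($w{\left(F \right)} = \sqrt{2 F} = \sqrt{2} \sqrt{F}$)
$\left(\left(0 + \frac{0 \left(-4\right) 0}{u}\right) \left(\left(0 + 4\right) + w{\left(5 \right)}\right)\right)^{2} = \left(\left(0 + \frac{0 \left(-4\right) 0}{15}\right) \left(\left(0 + 4\right) + \sqrt{2} \sqrt{5}\right)\right)^{2} = \left(\left(0 + 0 \cdot 0 \cdot \frac{1}{15}\right) \left(4 + \sqrt{10}\right)\right)^{2} = \left(\left(0 + 0 \cdot \frac{1}{15}\right) \left(4 + \sqrt{10}\right)\right)^{2} = \left(\left(0 + 0\right) \left(4 + \sqrt{10}\right)\right)^{2} = \left(0 \left(4 + \sqrt{10}\right)\right)^{2} = 0^{2} = 0$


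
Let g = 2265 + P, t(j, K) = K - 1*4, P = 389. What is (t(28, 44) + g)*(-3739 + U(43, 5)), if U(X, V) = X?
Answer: -9957024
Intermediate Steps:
t(j, K) = -4 + K (t(j, K) = K - 4 = -4 + K)
g = 2654 (g = 2265 + 389 = 2654)
(t(28, 44) + g)*(-3739 + U(43, 5)) = ((-4 + 44) + 2654)*(-3739 + 43) = (40 + 2654)*(-3696) = 2694*(-3696) = -9957024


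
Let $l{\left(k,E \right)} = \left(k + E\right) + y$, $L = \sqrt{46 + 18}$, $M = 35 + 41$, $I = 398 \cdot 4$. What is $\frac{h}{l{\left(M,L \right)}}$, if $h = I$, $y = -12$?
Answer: $\frac{199}{9} \approx 22.111$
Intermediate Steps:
$I = 1592$
$M = 76$
$L = 8$ ($L = \sqrt{64} = 8$)
$l{\left(k,E \right)} = -12 + E + k$ ($l{\left(k,E \right)} = \left(k + E\right) - 12 = \left(E + k\right) - 12 = -12 + E + k$)
$h = 1592$
$\frac{h}{l{\left(M,L \right)}} = \frac{1592}{-12 + 8 + 76} = \frac{1592}{72} = 1592 \cdot \frac{1}{72} = \frac{199}{9}$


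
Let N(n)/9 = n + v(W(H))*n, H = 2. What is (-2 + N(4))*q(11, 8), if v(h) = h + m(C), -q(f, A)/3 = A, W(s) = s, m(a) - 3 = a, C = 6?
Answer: -10320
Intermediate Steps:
m(a) = 3 + a
q(f, A) = -3*A
v(h) = 9 + h (v(h) = h + (3 + 6) = h + 9 = 9 + h)
N(n) = 108*n (N(n) = 9*(n + (9 + 2)*n) = 9*(n + 11*n) = 9*(12*n) = 108*n)
(-2 + N(4))*q(11, 8) = (-2 + 108*4)*(-3*8) = (-2 + 432)*(-24) = 430*(-24) = -10320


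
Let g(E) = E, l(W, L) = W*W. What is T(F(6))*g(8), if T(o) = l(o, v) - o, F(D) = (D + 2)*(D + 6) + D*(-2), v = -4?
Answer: 55776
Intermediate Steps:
l(W, L) = W**2
F(D) = -2*D + (2 + D)*(6 + D) (F(D) = (2 + D)*(6 + D) - 2*D = -2*D + (2 + D)*(6 + D))
T(o) = o**2 - o
T(F(6))*g(8) = ((12 + 6**2 + 6*6)*(-1 + (12 + 6**2 + 6*6)))*8 = ((12 + 36 + 36)*(-1 + (12 + 36 + 36)))*8 = (84*(-1 + 84))*8 = (84*83)*8 = 6972*8 = 55776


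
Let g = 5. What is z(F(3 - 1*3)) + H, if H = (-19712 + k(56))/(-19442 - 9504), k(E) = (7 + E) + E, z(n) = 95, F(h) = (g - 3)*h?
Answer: 2769463/28946 ≈ 95.677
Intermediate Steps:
F(h) = 2*h (F(h) = (5 - 3)*h = 2*h)
k(E) = 7 + 2*E
H = 19593/28946 (H = (-19712 + (7 + 2*56))/(-19442 - 9504) = (-19712 + (7 + 112))/(-28946) = (-19712 + 119)*(-1/28946) = -19593*(-1/28946) = 19593/28946 ≈ 0.67688)
z(F(3 - 1*3)) + H = 95 + 19593/28946 = 2769463/28946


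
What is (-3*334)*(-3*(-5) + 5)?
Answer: -20040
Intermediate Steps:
(-3*334)*(-3*(-5) + 5) = -1002*(15 + 5) = -1002*20 = -20040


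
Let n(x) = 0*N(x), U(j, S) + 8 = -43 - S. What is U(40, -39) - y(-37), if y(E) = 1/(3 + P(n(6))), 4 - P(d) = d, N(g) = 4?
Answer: -85/7 ≈ -12.143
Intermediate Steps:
U(j, S) = -51 - S (U(j, S) = -8 + (-43 - S) = -51 - S)
n(x) = 0 (n(x) = 0*4 = 0)
P(d) = 4 - d
y(E) = ⅐ (y(E) = 1/(3 + (4 - 1*0)) = 1/(3 + (4 + 0)) = 1/(3 + 4) = 1/7 = ⅐)
U(40, -39) - y(-37) = (-51 - 1*(-39)) - 1*⅐ = (-51 + 39) - ⅐ = -12 - ⅐ = -85/7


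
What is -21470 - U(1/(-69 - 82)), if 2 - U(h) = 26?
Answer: -21446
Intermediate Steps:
U(h) = -24 (U(h) = 2 - 1*26 = 2 - 26 = -24)
-21470 - U(1/(-69 - 82)) = -21470 - 1*(-24) = -21470 + 24 = -21446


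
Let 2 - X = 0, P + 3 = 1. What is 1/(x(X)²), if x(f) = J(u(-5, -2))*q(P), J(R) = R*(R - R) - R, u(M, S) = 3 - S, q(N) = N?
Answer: 1/100 ≈ 0.010000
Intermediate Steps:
P = -2 (P = -3 + 1 = -2)
X = 2 (X = 2 - 1*0 = 2 + 0 = 2)
J(R) = -R (J(R) = R*0 - R = 0 - R = -R)
x(f) = 10 (x(f) = -(3 - 1*(-2))*(-2) = -(3 + 2)*(-2) = -1*5*(-2) = -5*(-2) = 10)
1/(x(X)²) = 1/(10²) = 1/100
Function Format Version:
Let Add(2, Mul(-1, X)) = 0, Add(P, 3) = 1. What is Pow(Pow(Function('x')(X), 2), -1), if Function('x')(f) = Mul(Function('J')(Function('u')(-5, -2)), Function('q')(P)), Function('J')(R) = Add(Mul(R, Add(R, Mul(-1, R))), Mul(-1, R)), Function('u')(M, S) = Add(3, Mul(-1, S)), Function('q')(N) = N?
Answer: Rational(1, 100) ≈ 0.010000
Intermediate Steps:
P = -2 (P = Add(-3, 1) = -2)
X = 2 (X = Add(2, Mul(-1, 0)) = Add(2, 0) = 2)
Function('J')(R) = Mul(-1, R) (Function('J')(R) = Add(Mul(R, 0), Mul(-1, R)) = Add(0, Mul(-1, R)) = Mul(-1, R))
Function('x')(f) = 10 (Function('x')(f) = Mul(Mul(-1, Add(3, Mul(-1, -2))), -2) = Mul(Mul(-1, Add(3, 2)), -2) = Mul(Mul(-1, 5), -2) = Mul(-5, -2) = 10)
Pow(Pow(Function('x')(X), 2), -1) = Pow(Pow(10, 2), -1) = Pow(100, -1) = Rational(1, 100)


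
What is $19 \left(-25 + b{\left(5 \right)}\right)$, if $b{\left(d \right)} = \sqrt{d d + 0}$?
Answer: $-380$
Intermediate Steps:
$b{\left(d \right)} = \sqrt{d^{2}}$ ($b{\left(d \right)} = \sqrt{d^{2} + 0} = \sqrt{d^{2}}$)
$19 \left(-25 + b{\left(5 \right)}\right) = 19 \left(-25 + \sqrt{5^{2}}\right) = 19 \left(-25 + \sqrt{25}\right) = 19 \left(-25 + 5\right) = 19 \left(-20\right) = -380$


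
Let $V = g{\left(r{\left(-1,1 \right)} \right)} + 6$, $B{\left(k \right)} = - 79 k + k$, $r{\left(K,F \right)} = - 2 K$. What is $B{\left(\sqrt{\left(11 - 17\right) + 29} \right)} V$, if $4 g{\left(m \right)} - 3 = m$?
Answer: $- \frac{1131 \sqrt{23}}{2} \approx -2712.0$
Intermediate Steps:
$g{\left(m \right)} = \frac{3}{4} + \frac{m}{4}$
$B{\left(k \right)} = - 78 k$
$V = \frac{29}{4}$ ($V = \left(\frac{3}{4} + \frac{\left(-2\right) \left(-1\right)}{4}\right) + 6 = \left(\frac{3}{4} + \frac{1}{4} \cdot 2\right) + 6 = \left(\frac{3}{4} + \frac{1}{2}\right) + 6 = \frac{5}{4} + 6 = \frac{29}{4} \approx 7.25$)
$B{\left(\sqrt{\left(11 - 17\right) + 29} \right)} V = - 78 \sqrt{\left(11 - 17\right) + 29} \cdot \frac{29}{4} = - 78 \sqrt{-6 + 29} \cdot \frac{29}{4} = - 78 \sqrt{23} \cdot \frac{29}{4} = - \frac{1131 \sqrt{23}}{2}$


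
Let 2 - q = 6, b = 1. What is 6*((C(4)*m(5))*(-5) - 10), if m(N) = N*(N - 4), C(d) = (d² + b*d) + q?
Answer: -2460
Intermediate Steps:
q = -4 (q = 2 - 1*6 = 2 - 6 = -4)
C(d) = -4 + d + d² (C(d) = (d² + 1*d) - 4 = (d² + d) - 4 = (d + d²) - 4 = -4 + d + d²)
m(N) = N*(-4 + N)
6*((C(4)*m(5))*(-5) - 10) = 6*(((-4 + 4 + 4²)*(5*(-4 + 5)))*(-5) - 10) = 6*(((-4 + 4 + 16)*(5*1))*(-5) - 10) = 6*((16*5)*(-5) - 10) = 6*(80*(-5) - 10) = 6*(-400 - 10) = 6*(-410) = -2460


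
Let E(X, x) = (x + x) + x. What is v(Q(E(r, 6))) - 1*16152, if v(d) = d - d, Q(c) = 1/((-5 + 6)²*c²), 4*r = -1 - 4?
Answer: -16152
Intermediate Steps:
r = -5/4 (r = (-1 - 4)/4 = (¼)*(-5) = -5/4 ≈ -1.2500)
E(X, x) = 3*x (E(X, x) = 2*x + x = 3*x)
Q(c) = c⁻² (Q(c) = 1/(1²*c²) = 1/(1*c²) = 1/(c²) = c⁻²)
v(d) = 0
v(Q(E(r, 6))) - 1*16152 = 0 - 1*16152 = 0 - 16152 = -16152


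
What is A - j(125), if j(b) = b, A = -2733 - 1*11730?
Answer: -14588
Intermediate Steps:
A = -14463 (A = -2733 - 11730 = -14463)
A - j(125) = -14463 - 1*125 = -14463 - 125 = -14588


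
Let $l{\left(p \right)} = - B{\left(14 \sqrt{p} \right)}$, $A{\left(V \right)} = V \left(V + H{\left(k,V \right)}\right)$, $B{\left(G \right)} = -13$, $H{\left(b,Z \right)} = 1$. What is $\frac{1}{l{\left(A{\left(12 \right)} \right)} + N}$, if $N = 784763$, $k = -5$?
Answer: $\frac{1}{784776} \approx 1.2742 \cdot 10^{-6}$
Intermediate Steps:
$A{\left(V \right)} = V \left(1 + V\right)$ ($A{\left(V \right)} = V \left(V + 1\right) = V \left(1 + V\right)$)
$l{\left(p \right)} = 13$ ($l{\left(p \right)} = \left(-1\right) \left(-13\right) = 13$)
$\frac{1}{l{\left(A{\left(12 \right)} \right)} + N} = \frac{1}{13 + 784763} = \frac{1}{784776}$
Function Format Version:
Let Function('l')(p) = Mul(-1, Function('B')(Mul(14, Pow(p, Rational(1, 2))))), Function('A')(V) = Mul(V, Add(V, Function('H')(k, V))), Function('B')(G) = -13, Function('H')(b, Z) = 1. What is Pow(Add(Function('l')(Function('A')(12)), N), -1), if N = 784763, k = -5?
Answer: Rational(1, 784776) ≈ 1.2742e-6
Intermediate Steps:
Function('A')(V) = Mul(V, Add(1, V)) (Function('A')(V) = Mul(V, Add(V, 1)) = Mul(V, Add(1, V)))
Function('l')(p) = 13 (Function('l')(p) = Mul(-1, -13) = 13)
Pow(Add(Function('l')(Function('A')(12)), N), -1) = Pow(Add(13, 784763), -1) = Pow(784776, -1) = Rational(1, 784776)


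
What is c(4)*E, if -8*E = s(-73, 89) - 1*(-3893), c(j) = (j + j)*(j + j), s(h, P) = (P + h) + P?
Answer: -31984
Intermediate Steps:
s(h, P) = h + 2*P
c(j) = 4*j**2 (c(j) = (2*j)*(2*j) = 4*j**2)
E = -1999/4 (E = -((-73 + 2*89) - 1*(-3893))/8 = -((-73 + 178) + 3893)/8 = -(105 + 3893)/8 = -1/8*3998 = -1999/4 ≈ -499.75)
c(4)*E = (4*4**2)*(-1999/4) = (4*16)*(-1999/4) = 64*(-1999/4) = -31984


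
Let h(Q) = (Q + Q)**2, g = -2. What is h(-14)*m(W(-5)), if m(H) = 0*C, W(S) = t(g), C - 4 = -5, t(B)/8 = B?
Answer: 0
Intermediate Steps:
h(Q) = 4*Q**2 (h(Q) = (2*Q)**2 = 4*Q**2)
t(B) = 8*B
C = -1 (C = 4 - 5 = -1)
W(S) = -16 (W(S) = 8*(-2) = -16)
m(H) = 0 (m(H) = 0*(-1) = 0)
h(-14)*m(W(-5)) = (4*(-14)**2)*0 = (4*196)*0 = 784*0 = 0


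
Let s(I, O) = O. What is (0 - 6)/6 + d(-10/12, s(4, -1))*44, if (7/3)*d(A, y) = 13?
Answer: 1709/7 ≈ 244.14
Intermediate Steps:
d(A, y) = 39/7 (d(A, y) = (3/7)*13 = 39/7)
(0 - 6)/6 + d(-10/12, s(4, -1))*44 = (0 - 6)/6 + (39/7)*44 = (1/6)*(-6) + 1716/7 = -1 + 1716/7 = 1709/7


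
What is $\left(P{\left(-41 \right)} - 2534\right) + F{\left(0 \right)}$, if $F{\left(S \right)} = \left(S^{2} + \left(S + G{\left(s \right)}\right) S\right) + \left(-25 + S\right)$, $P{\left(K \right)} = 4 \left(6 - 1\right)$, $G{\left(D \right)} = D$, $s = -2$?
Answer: $-2539$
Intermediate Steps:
$P{\left(K \right)} = 20$ ($P{\left(K \right)} = 4 \cdot 5 = 20$)
$F{\left(S \right)} = -25 + S + S^{2} + S \left(-2 + S\right)$ ($F{\left(S \right)} = \left(S^{2} + \left(S - 2\right) S\right) + \left(-25 + S\right) = \left(S^{2} + \left(-2 + S\right) S\right) + \left(-25 + S\right) = \left(S^{2} + S \left(-2 + S\right)\right) + \left(-25 + S\right) = -25 + S + S^{2} + S \left(-2 + S\right)$)
$\left(P{\left(-41 \right)} - 2534\right) + F{\left(0 \right)} = \left(20 - 2534\right) - \left(25 - 2 \cdot 0^{2}\right) = -2514 + \left(-25 + 0 + 2 \cdot 0\right) = -2514 + \left(-25 + 0 + 0\right) = -2514 - 25 = -2539$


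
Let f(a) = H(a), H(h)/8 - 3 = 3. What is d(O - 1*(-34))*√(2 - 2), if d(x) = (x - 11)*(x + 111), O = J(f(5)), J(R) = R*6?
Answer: 0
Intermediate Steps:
H(h) = 48 (H(h) = 24 + 8*3 = 24 + 24 = 48)
f(a) = 48
J(R) = 6*R
O = 288 (O = 6*48 = 288)
d(x) = (-11 + x)*(111 + x)
d(O - 1*(-34))*√(2 - 2) = (-1221 + (288 - 1*(-34))² + 100*(288 - 1*(-34)))*√(2 - 2) = (-1221 + (288 + 34)² + 100*(288 + 34))*√0 = (-1221 + 322² + 100*322)*0 = (-1221 + 103684 + 32200)*0 = 134663*0 = 0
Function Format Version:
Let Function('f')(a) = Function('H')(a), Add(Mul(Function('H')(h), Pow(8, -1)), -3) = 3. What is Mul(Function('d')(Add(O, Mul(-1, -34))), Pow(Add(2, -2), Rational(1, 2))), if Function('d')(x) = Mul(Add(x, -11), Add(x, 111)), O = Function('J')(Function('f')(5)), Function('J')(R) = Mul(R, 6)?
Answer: 0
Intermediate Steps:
Function('H')(h) = 48 (Function('H')(h) = Add(24, Mul(8, 3)) = Add(24, 24) = 48)
Function('f')(a) = 48
Function('J')(R) = Mul(6, R)
O = 288 (O = Mul(6, 48) = 288)
Function('d')(x) = Mul(Add(-11, x), Add(111, x))
Mul(Function('d')(Add(O, Mul(-1, -34))), Pow(Add(2, -2), Rational(1, 2))) = Mul(Add(-1221, Pow(Add(288, Mul(-1, -34)), 2), Mul(100, Add(288, Mul(-1, -34)))), Pow(Add(2, -2), Rational(1, 2))) = Mul(Add(-1221, Pow(Add(288, 34), 2), Mul(100, Add(288, 34))), Pow(0, Rational(1, 2))) = Mul(Add(-1221, Pow(322, 2), Mul(100, 322)), 0) = Mul(Add(-1221, 103684, 32200), 0) = Mul(134663, 0) = 0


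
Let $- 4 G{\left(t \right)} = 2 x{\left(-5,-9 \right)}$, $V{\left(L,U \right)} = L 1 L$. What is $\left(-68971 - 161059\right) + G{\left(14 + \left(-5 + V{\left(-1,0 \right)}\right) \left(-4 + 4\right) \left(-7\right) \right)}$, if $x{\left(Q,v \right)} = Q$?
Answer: $- \frac{460055}{2} \approx -2.3003 \cdot 10^{5}$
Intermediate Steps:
$V{\left(L,U \right)} = L^{2}$ ($V{\left(L,U \right)} = L L = L^{2}$)
$G{\left(t \right)} = \frac{5}{2}$ ($G{\left(t \right)} = - \frac{2 \left(-5\right)}{4} = \left(- \frac{1}{4}\right) \left(-10\right) = \frac{5}{2}$)
$\left(-68971 - 161059\right) + G{\left(14 + \left(-5 + V{\left(-1,0 \right)}\right) \left(-4 + 4\right) \left(-7\right) \right)} = \left(-68971 - 161059\right) + \frac{5}{2} = -230030 + \frac{5}{2} = - \frac{460055}{2}$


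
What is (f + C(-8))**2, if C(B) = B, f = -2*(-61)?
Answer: 12996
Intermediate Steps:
f = 122
(f + C(-8))**2 = (122 - 8)**2 = 114**2 = 12996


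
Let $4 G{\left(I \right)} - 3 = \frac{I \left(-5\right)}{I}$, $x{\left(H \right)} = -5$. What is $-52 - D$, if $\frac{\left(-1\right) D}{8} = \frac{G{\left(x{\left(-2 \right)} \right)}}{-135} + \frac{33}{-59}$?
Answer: $- \frac{449584}{7965} \approx -56.445$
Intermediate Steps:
$G{\left(I \right)} = - \frac{1}{2}$ ($G{\left(I \right)} = \frac{3}{4} + \frac{I \left(-5\right) \frac{1}{I}}{4} = \frac{3}{4} + \frac{- 5 I \frac{1}{I}}{4} = \frac{3}{4} + \frac{1}{4} \left(-5\right) = \frac{3}{4} - \frac{5}{4} = - \frac{1}{2}$)
$D = \frac{35404}{7965}$ ($D = - 8 \left(- \frac{1}{2 \left(-135\right)} + \frac{33}{-59}\right) = - 8 \left(\left(- \frac{1}{2}\right) \left(- \frac{1}{135}\right) + 33 \left(- \frac{1}{59}\right)\right) = - 8 \left(\frac{1}{270} - \frac{33}{59}\right) = \left(-8\right) \left(- \frac{8851}{15930}\right) = \frac{35404}{7965} \approx 4.4449$)
$-52 - D = -52 - \frac{35404}{7965} = - \frac{449584}{7965}$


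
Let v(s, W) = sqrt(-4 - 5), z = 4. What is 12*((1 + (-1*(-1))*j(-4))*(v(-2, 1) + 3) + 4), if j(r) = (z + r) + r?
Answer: -60 - 108*I ≈ -60.0 - 108.0*I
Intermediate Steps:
j(r) = 4 + 2*r (j(r) = (4 + r) + r = 4 + 2*r)
v(s, W) = 3*I (v(s, W) = sqrt(-9) = 3*I)
12*((1 + (-1*(-1))*j(-4))*(v(-2, 1) + 3) + 4) = 12*((1 + (-1*(-1))*(4 + 2*(-4)))*(3*I + 3) + 4) = 12*((1 + 1*(4 - 8))*(3 + 3*I) + 4) = 12*((1 + 1*(-4))*(3 + 3*I) + 4) = 12*((1 - 4)*(3 + 3*I) + 4) = 12*(-3*(3 + 3*I) + 4) = 12*((-9 - 9*I) + 4) = 12*(-5 - 9*I) = -60 - 108*I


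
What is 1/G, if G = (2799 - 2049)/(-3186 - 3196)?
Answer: -3191/375 ≈ -8.5093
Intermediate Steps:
G = -375/3191 (G = 750/(-6382) = 750*(-1/6382) = -375/3191 ≈ -0.11752)
1/G = 1/(-375/3191) = -3191/375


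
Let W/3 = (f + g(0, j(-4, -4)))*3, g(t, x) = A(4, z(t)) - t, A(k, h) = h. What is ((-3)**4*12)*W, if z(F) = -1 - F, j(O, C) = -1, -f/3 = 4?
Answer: -113724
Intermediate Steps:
f = -12 (f = -3*4 = -12)
g(t, x) = -1 - 2*t (g(t, x) = (-1 - t) - t = -1 - 2*t)
W = -117 (W = 3*((-12 + (-1 - 2*0))*3) = 3*((-12 + (-1 + 0))*3) = 3*((-12 - 1)*3) = 3*(-13*3) = 3*(-39) = -117)
((-3)**4*12)*W = ((-3)**4*12)*(-117) = (81*12)*(-117) = 972*(-117) = -113724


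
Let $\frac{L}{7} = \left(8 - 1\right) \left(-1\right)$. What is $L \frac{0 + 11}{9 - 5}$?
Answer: $- \frac{539}{4} \approx -134.75$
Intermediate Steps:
$L = -49$ ($L = 7 \left(8 - 1\right) \left(-1\right) = 7 \cdot 7 \left(-1\right) = 7 \left(-7\right) = -49$)
$L \frac{0 + 11}{9 - 5} = - 49 \frac{0 + 11}{9 - 5} = - 49 \cdot \frac{11}{4} = - 49 \cdot 11 \cdot \frac{1}{4} = \left(-49\right) \frac{11}{4} = - \frac{539}{4}$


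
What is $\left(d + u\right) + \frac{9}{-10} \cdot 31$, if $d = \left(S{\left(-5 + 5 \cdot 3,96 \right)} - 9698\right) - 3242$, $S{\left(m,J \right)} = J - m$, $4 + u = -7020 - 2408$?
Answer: $- \frac{223139}{10} \approx -22314.0$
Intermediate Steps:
$u = -9432$ ($u = -4 - 9428 = -9432$)
$d = -12854$ ($d = \left(\left(96 - \left(-5 + 5 \cdot 3\right)\right) - 9698\right) - 3242 = \left(\left(96 - \left(-5 + 15\right)\right) - 9698\right) - 3242 = \left(\left(96 - 10\right) - 9698\right) - 3242 = \left(86 - 9698\right) - 3242 = -9612 - 3242 = -12854$)
$\left(d + u\right) + \frac{9}{-10} \cdot 31 = \left(-12854 - 9432\right) + \frac{9}{-10} \cdot 31 = -22286 + 9 \left(- \frac{1}{10}\right) 31 = -22286 - \frac{279}{10} = - \frac{223139}{10}$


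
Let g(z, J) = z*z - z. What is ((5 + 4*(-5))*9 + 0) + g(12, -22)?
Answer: -3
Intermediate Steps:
g(z, J) = z**2 - z
((5 + 4*(-5))*9 + 0) + g(12, -22) = ((5 + 4*(-5))*9 + 0) + 12*(-1 + 12) = ((5 - 20)*9 + 0) + 12*11 = (-15*9 + 0) + 132 = (-135 + 0) + 132 = -135 + 132 = -3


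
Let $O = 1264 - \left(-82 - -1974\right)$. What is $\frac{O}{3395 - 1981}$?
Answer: $- \frac{314}{707} \approx -0.44413$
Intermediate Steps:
$O = -628$ ($O = 1264 - \left(-82 + 1974\right) = 1264 - 1892 = -628$)
$\frac{O}{3395 - 1981} = - \frac{628}{3395 - 1981} = - \frac{628}{1414} = \left(-628\right) \frac{1}{1414} = - \frac{314}{707}$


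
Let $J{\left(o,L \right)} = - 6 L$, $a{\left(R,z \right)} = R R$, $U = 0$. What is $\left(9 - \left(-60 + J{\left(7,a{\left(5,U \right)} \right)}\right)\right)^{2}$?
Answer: $47961$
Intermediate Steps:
$a{\left(R,z \right)} = R^{2}$
$\left(9 - \left(-60 + J{\left(7,a{\left(5,U \right)} \right)}\right)\right)^{2} = \left(9 - \left(-60 - 6 \cdot 5^{2}\right)\right)^{2} = \left(9 - \left(-60 - 150\right)\right)^{2} = \left(9 + \left(60 - -150\right)\right)^{2} = \left(9 + \left(60 + 150\right)\right)^{2} = \left(9 + 210\right)^{2} = 219^{2} = 47961$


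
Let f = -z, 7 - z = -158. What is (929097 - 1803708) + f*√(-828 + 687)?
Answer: -874611 - 165*I*√141 ≈ -8.7461e+5 - 1959.3*I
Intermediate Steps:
z = 165 (z = 7 - 1*(-158) = 7 + 158 = 165)
f = -165 (f = -1*165 = -165)
(929097 - 1803708) + f*√(-828 + 687) = (929097 - 1803708) - 165*√(-828 + 687) = -874611 - 165*I*√141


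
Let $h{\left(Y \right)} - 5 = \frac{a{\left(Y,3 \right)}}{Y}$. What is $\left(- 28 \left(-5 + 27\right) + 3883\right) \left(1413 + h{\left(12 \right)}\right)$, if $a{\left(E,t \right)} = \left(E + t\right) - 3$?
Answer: $4635873$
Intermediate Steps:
$a{\left(E,t \right)} = -3 + E + t$
$h{\left(Y \right)} = 6$ ($h{\left(Y \right)} = 5 + \frac{-3 + Y + 3}{Y} = 5 + \frac{Y}{Y} = 5 + 1 = 6$)
$\left(- 28 \left(-5 + 27\right) + 3883\right) \left(1413 + h{\left(12 \right)}\right) = \left(- 28 \left(-5 + 27\right) + 3883\right) \left(1413 + 6\right) = \left(\left(-28\right) 22 + 3883\right) 1419 = \left(-616 + 3883\right) 1419 = 3267 \cdot 1419 = 4635873$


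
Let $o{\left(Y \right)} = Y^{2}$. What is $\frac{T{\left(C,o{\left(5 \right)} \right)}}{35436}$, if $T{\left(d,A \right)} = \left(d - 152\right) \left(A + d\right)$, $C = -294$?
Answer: $\frac{59987}{17718} \approx 3.3857$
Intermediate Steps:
$T{\left(d,A \right)} = \left(-152 + d\right) \left(A + d\right)$
$\frac{T{\left(C,o{\left(5 \right)} \right)}}{35436} = \frac{\left(-294\right)^{2} - 152 \cdot 5^{2} - -44688 + 5^{2} \left(-294\right)}{35436} = \left(86436 - 3800 + 44688 + 25 \left(-294\right)\right) \frac{1}{35436} = \left(86436 - 3800 + 44688 - 7350\right) \frac{1}{35436} = 119974 \cdot \frac{1}{35436} = \frac{59987}{17718}$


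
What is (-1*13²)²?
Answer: 28561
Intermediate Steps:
(-1*13²)² = (-1*169)² = (-169)² = 28561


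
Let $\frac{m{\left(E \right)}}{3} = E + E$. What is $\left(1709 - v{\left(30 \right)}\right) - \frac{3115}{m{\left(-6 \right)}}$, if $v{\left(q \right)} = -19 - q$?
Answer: $\frac{66403}{36} \approx 1844.5$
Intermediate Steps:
$m{\left(E \right)} = 6 E$ ($m{\left(E \right)} = 3 \left(E + E\right) = 3 \cdot 2 E = 6 E$)
$\left(1709 - v{\left(30 \right)}\right) - \frac{3115}{m{\left(-6 \right)}} = \left(1709 - \left(-19 - 30\right)\right) - \frac{3115}{6 \left(-6\right)} = \left(1709 - \left(-19 - 30\right)\right) - \frac{3115}{-36} = \left(1709 - -49\right) - 3115 \left(- \frac{1}{36}\right) = \left(1709 + 49\right) - - \frac{3115}{36} = 1758 + \frac{3115}{36} = \frac{66403}{36}$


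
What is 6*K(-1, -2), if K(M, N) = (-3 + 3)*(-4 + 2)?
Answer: 0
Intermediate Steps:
K(M, N) = 0 (K(M, N) = 0*(-2) = 0)
6*K(-1, -2) = 6*0 = 0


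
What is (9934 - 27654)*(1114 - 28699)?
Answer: 488806200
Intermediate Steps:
(9934 - 27654)*(1114 - 28699) = -17720*(-27585) = 488806200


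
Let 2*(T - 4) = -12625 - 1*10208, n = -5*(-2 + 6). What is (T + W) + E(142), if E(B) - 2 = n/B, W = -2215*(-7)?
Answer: 581399/142 ≈ 4094.4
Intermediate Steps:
W = 15505
n = -20 (n = -5*4 = -20)
T = -22825/2 (T = 4 + (-12625 - 1*10208)/2 = 4 + (-12625 - 10208)/2 = 4 + (½)*(-22833) = 4 - 22833/2 = -22825/2 ≈ -11413.)
E(B) = 2 - 20/B
(T + W) + E(142) = (-22825/2 + 15505) + (2 - 20/142) = 8185/2 + (2 - 20*1/142) = 8185/2 + (2 - 10/71) = 8185/2 + 132/71 = 581399/142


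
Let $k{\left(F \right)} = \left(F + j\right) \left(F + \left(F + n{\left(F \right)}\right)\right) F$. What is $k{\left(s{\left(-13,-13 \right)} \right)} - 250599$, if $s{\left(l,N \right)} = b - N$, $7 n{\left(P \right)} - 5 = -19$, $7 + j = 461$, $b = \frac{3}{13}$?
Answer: $- \frac{218342499}{2197} \approx -99382.0$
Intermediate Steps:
$b = \frac{3}{13}$ ($b = 3 \cdot \frac{1}{13} = \frac{3}{13} \approx 0.23077$)
$j = 454$ ($j = -7 + 461 = 454$)
$n{\left(P \right)} = -2$ ($n{\left(P \right)} = \frac{5}{7} + \frac{1}{7} \left(-19\right) = \frac{5}{7} - \frac{19}{7} = -2$)
$s{\left(l,N \right)} = \frac{3}{13} - N$
$k{\left(F \right)} = F \left(-2 + 2 F\right) \left(454 + F\right)$ ($k{\left(F \right)} = \left(F + 454\right) \left(F + \left(F - 2\right)\right) F = \left(454 + F\right) \left(F + \left(-2 + F\right)\right) F = \left(454 + F\right) \left(-2 + 2 F\right) F = \left(-2 + 2 F\right) \left(454 + F\right) F = F \left(-2 + 2 F\right) \left(454 + F\right)$)
$k{\left(s{\left(-13,-13 \right)} \right)} - 250599 = 2 \left(\frac{3}{13} - -13\right) \left(-454 + \left(\frac{3}{13} - -13\right)^{2} + 453 \left(\frac{3}{13} - -13\right)\right) - 250599 = 2 \left(\frac{3}{13} + 13\right) \left(-454 + \left(\frac{3}{13} + 13\right)^{2} + 453 \left(\frac{3}{13} + 13\right)\right) - 250599 = 2 \cdot \frac{172}{13} \left(-454 + \left(\frac{172}{13}\right)^{2} + 453 \cdot \frac{172}{13}\right) - 250599 = 2 \cdot \frac{172}{13} \left(-454 + \frac{29584}{169} + \frac{77916}{13}\right) - 250599 = 2 \cdot \frac{172}{13} \cdot \frac{965766}{169} - 250599 = \frac{332223504}{2197} - 250599 = - \frac{218342499}{2197}$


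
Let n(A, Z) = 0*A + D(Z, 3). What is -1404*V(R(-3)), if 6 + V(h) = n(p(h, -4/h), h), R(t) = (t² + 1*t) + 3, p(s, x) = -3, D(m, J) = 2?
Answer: 5616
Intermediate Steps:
R(t) = 3 + t + t² (R(t) = (t² + t) + 3 = (t + t²) + 3 = 3 + t + t²)
n(A, Z) = 2 (n(A, Z) = 0*A + 2 = 0 + 2 = 2)
V(h) = -4 (V(h) = -6 + 2 = -4)
-1404*V(R(-3)) = -1404*(-4) = 5616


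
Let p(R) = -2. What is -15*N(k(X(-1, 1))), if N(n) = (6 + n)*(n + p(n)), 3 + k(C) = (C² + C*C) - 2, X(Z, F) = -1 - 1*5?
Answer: -71175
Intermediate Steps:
X(Z, F) = -6 (X(Z, F) = -1 - 5 = -6)
k(C) = -5 + 2*C² (k(C) = -3 + ((C² + C*C) - 2) = -3 + ((C² + C²) - 2) = -3 + (2*C² - 2) = -3 + (-2 + 2*C²) = -5 + 2*C²)
N(n) = (-2 + n)*(6 + n) (N(n) = (6 + n)*(n - 2) = (6 + n)*(-2 + n) = (-2 + n)*(6 + n))
-15*N(k(X(-1, 1))) = -15*(-12 + (-5 + 2*(-6)²)² + 4*(-5 + 2*(-6)²)) = -15*(-12 + (-5 + 2*36)² + 4*(-5 + 2*36)) = -15*(-12 + (-5 + 72)² + 4*(-5 + 72)) = -15*(-12 + 67² + 4*67) = -15*(-12 + 4489 + 268) = -15*4745 = -71175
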